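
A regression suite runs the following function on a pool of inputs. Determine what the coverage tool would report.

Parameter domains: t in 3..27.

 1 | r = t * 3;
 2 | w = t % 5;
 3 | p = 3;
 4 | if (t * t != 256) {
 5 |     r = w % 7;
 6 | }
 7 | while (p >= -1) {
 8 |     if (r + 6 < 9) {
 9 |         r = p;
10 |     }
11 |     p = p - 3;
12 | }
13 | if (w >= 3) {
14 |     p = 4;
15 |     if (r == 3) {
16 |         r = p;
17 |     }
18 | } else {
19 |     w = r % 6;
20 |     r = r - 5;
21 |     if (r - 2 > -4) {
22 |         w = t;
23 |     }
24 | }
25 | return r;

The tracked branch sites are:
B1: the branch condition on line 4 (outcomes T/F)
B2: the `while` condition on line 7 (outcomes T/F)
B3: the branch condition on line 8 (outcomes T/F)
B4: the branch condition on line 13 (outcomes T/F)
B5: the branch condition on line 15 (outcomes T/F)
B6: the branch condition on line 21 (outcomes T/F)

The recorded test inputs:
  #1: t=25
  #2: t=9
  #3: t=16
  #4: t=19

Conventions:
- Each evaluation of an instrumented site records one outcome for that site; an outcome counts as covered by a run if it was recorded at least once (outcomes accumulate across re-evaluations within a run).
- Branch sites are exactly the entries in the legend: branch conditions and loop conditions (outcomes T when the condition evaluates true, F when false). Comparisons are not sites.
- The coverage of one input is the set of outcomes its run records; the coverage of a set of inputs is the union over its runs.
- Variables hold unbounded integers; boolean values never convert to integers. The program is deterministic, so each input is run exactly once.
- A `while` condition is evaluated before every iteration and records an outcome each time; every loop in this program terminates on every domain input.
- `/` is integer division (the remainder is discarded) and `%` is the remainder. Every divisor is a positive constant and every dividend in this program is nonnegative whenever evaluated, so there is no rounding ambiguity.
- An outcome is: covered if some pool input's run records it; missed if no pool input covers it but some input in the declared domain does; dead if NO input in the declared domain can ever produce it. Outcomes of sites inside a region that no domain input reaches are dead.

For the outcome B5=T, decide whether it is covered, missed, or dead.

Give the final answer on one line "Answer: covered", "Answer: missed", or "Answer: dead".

no pool input records B5=T
but domain input (t=3) does record it -> reachable, so missed

Answer: missed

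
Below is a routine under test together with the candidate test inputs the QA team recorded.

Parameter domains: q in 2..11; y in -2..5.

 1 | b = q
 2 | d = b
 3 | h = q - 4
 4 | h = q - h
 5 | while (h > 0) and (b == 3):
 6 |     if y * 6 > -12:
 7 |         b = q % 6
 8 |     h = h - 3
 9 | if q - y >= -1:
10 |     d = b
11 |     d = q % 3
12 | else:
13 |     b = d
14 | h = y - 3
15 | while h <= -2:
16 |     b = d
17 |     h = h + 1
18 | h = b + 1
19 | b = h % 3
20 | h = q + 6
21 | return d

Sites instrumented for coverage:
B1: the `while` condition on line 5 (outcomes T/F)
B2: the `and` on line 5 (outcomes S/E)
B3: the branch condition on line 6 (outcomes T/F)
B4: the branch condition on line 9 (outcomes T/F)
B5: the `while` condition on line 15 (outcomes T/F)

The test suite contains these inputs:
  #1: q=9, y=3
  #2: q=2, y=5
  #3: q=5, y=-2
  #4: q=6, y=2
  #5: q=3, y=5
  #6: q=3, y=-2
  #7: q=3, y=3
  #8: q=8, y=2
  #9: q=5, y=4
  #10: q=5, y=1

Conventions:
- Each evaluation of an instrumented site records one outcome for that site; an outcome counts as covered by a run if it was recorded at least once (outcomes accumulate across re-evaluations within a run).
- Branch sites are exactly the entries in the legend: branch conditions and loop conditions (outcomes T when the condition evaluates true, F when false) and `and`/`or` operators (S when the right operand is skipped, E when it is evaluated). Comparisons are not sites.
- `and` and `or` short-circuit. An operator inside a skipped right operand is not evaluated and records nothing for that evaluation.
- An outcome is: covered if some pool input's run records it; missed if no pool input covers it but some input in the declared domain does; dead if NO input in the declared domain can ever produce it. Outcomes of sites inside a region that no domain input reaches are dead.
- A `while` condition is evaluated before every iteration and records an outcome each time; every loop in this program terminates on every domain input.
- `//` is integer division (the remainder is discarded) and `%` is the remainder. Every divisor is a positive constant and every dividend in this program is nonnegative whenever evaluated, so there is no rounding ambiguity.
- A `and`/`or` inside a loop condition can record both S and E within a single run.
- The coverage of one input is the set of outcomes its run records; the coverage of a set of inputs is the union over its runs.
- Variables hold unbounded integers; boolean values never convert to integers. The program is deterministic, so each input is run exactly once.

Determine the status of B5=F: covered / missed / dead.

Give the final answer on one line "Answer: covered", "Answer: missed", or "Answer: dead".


B5=F is recorded by pool input(s) 1, 2, 3, 4, 5, 6, 7, 8, 9, 10 -> covered
Answer: covered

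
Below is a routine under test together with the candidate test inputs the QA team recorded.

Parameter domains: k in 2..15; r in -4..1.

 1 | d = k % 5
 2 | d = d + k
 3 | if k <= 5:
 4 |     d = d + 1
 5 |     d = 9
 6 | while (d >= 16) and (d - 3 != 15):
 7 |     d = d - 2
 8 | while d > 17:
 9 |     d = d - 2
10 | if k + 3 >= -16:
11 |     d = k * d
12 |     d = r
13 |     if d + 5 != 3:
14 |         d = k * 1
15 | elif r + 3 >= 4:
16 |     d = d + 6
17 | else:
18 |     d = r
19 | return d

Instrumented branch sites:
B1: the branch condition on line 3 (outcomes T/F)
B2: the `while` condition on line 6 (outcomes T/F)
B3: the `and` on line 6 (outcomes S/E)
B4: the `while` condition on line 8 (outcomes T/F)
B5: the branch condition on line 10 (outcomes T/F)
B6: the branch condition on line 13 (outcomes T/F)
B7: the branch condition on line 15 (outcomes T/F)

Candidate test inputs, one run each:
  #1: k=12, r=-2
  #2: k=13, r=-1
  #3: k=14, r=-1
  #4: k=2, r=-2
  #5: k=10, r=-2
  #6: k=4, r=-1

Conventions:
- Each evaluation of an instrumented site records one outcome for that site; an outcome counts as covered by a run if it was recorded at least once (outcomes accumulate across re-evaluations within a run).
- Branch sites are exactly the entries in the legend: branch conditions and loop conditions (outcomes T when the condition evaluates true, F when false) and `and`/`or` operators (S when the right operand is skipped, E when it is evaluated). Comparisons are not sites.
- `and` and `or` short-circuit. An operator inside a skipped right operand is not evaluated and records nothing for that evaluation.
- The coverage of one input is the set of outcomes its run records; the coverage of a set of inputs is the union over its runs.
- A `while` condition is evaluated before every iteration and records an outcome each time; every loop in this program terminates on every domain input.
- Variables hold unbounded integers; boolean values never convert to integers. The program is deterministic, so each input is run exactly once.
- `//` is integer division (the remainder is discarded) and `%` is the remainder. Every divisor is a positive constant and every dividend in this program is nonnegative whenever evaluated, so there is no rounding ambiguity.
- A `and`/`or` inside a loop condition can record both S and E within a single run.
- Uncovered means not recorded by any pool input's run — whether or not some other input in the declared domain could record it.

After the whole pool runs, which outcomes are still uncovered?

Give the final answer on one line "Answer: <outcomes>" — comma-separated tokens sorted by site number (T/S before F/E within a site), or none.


test 1 (k=12, r=-2) fires B1->F, B3->S, B2->F, B4->F, B5->T, B6->F; hits B1=F, B2=F, B3=S, B4=F, B5=T, B6=F
test 2 (k=13, r=-1) fires B1->F, B3->E, B2->T, B3->S, B2->F, B4->F, B5->T, B6->T; hits B1=F, B2=T, B2=F, B3=S, B3=E, B4=F, B5=T, B6=T
test 3 (k=14, r=-1) fires B1->F, B3->E, B2->F, B4->T, B4->F, B5->T, B6->T; hits B1=F, B2=F, B3=E, B4=T, B4=F, B5=T, B6=T
test 4 (k=2, r=-2) fires B1->T, B3->S, B2->F, B4->F, B5->T, B6->F; hits B1=T, B2=F, B3=S, B4=F, B5=T, B6=F
test 5 (k=10, r=-2) fires B1->F, B3->S, B2->F, B4->F, B5->T, B6->F; hits B1=F, B2=F, B3=S, B4=F, B5=T, B6=F
test 6 (k=4, r=-1) fires B1->T, B3->S, B2->F, B4->F, B5->T, B6->T; hits B1=T, B2=F, B3=S, B4=F, B5=T, B6=T
union over the pool: B1=T, B1=F, B2=T, B2=F, B3=S, B3=E, B4=T, B4=F, B5=T, B6=T, B6=F
uncovered (3 of 14): B5=F, B7=T, B7=F
Answer: B5=F, B7=T, B7=F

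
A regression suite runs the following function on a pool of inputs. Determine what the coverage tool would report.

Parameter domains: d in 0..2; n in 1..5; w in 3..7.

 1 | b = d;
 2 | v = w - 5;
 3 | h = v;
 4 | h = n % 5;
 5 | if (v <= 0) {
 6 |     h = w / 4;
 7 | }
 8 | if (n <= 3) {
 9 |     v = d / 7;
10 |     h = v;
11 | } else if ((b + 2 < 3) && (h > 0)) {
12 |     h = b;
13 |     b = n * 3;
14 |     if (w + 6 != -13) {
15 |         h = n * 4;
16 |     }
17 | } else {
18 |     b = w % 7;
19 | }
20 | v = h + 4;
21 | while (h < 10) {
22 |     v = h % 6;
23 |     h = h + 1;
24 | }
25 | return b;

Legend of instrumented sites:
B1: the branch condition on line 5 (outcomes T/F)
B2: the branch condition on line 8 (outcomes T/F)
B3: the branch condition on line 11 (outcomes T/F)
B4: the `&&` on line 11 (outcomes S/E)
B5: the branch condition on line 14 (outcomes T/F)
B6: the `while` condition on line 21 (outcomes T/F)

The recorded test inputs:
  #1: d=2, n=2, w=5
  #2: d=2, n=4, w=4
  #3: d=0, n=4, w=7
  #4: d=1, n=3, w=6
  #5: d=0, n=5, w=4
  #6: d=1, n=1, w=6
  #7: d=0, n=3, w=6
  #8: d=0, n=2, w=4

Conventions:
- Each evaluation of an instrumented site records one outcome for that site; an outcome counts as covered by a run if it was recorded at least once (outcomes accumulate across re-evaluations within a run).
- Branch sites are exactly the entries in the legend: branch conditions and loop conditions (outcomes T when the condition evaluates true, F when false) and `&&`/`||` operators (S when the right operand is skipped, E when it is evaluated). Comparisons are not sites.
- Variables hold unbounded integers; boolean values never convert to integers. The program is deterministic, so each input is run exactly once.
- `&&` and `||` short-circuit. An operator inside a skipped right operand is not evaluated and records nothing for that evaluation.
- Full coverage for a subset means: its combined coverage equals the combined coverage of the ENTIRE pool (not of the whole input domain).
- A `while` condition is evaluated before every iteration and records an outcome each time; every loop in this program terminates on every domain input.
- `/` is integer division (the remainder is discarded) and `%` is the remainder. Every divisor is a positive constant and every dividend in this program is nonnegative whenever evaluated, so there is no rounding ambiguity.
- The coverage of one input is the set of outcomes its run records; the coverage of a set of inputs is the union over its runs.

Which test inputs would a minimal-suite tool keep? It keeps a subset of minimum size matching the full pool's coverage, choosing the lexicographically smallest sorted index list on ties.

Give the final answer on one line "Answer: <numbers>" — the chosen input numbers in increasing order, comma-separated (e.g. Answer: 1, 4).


test 1 (d=2, n=2, w=5) hits B1=T, B2=T, B6=T, B6=F
test 2 (d=2, n=4, w=4) hits B1=T, B2=F, B3=F, B4=S, B6=T, B6=F
test 3 (d=0, n=4, w=7) hits B1=F, B2=F, B3=T, B4=E, B5=T, B6=F
test 4 (d=1, n=3, w=6) hits B1=F, B2=T, B6=T, B6=F
test 5 (d=0, n=5, w=4) hits B1=T, B2=F, B3=T, B4=E, B5=T, B6=F
test 6 (d=1, n=1, w=6) hits B1=F, B2=T, B6=T, B6=F
test 7 (d=0, n=3, w=6) hits B1=F, B2=T, B6=T, B6=F
test 8 (d=0, n=2, w=4) hits B1=T, B2=T, B6=T, B6=F
together the pool reaches 11 outcomes: B1=T, B1=F, B2=T, B2=F, B3=T, B3=F, B4=S, B4=E, B5=T, B6=T, B6=F
no size-1 subset reaches all 11 outcomes (best union: 6/11)
no size-2 subset reaches all 11 outcomes (best union: 10/11)
size 3: inputs {1, 2, 3} cover all 11 outcomes, and no lexicographically smaller subset of this size does
Answer: 1, 2, 3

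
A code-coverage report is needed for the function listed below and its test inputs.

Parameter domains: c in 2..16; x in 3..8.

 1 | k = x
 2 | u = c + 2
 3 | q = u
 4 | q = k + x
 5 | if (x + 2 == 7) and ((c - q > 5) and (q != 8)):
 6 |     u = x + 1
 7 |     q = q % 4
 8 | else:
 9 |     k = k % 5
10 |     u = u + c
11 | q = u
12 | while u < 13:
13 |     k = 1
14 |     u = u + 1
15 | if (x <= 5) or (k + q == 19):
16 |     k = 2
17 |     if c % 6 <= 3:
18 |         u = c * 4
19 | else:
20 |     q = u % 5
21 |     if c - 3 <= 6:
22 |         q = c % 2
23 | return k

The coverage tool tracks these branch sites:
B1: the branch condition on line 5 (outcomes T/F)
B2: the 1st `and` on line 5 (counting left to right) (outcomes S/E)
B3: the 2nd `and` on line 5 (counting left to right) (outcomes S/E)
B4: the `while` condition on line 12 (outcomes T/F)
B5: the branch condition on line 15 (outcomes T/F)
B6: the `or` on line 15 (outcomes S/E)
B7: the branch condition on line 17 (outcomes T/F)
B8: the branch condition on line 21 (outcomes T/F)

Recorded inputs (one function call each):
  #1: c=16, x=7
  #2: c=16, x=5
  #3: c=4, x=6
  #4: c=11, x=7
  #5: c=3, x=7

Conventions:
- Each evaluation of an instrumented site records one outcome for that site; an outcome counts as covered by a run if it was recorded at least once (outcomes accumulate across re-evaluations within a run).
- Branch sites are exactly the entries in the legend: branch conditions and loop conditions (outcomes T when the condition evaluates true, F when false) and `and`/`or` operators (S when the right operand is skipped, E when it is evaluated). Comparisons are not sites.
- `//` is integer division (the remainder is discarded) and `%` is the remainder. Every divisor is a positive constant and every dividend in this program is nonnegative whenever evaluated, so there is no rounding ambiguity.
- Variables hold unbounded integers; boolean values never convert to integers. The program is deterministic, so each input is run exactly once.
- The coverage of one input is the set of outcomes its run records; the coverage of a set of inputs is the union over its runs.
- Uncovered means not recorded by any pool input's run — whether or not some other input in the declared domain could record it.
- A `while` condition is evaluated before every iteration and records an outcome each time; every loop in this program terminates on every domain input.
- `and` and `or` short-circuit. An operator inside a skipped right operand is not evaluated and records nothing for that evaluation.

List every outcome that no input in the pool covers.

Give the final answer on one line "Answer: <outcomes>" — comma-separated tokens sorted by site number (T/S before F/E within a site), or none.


#1 (c=16, x=7) -> B2->S, B1->F, B4->F, B6->E, B5->F, B8->F; covered: B1=F, B2=S, B4=F, B5=F, B6=E, B8=F
#2 (c=16, x=5) -> B2->E, B3->E, B1->T, B4->T, B4->T, B4->T, B4->T, B4->T, B4->T, B4->T, B4->F, B6->S, B5->T, B7->F; covered: B1=T, B2=E, B3=E, B4=T, B4=F, B5=T, B6=S, B7=F
#3 (c=4, x=6) -> B2->S, B1->F, B4->T, B4->T, B4->T, B4->F, B6->E, B5->F, B8->T; covered: B1=F, B2=S, B4=T, B4=F, B5=F, B6=E, B8=T
#4 (c=11, x=7) -> B2->S, B1->F, B4->F, B6->E, B5->F, B8->F; covered: B1=F, B2=S, B4=F, B5=F, B6=E, B8=F
#5 (c=3, x=7) -> B2->S, B1->F, B4->T, B4->T, B4->T, B4->T, B4->T, B4->F, B6->E, B5->F, B8->T; covered: B1=F, B2=S, B4=T, B4=F, B5=F, B6=E, B8=T
union over the pool: B1=T, B1=F, B2=S, B2=E, B3=E, B4=T, B4=F, B5=T, B5=F, B6=S, B6=E, B7=F, B8=T, B8=F
uncovered (2 of 16): B3=S, B7=T
Answer: B3=S, B7=T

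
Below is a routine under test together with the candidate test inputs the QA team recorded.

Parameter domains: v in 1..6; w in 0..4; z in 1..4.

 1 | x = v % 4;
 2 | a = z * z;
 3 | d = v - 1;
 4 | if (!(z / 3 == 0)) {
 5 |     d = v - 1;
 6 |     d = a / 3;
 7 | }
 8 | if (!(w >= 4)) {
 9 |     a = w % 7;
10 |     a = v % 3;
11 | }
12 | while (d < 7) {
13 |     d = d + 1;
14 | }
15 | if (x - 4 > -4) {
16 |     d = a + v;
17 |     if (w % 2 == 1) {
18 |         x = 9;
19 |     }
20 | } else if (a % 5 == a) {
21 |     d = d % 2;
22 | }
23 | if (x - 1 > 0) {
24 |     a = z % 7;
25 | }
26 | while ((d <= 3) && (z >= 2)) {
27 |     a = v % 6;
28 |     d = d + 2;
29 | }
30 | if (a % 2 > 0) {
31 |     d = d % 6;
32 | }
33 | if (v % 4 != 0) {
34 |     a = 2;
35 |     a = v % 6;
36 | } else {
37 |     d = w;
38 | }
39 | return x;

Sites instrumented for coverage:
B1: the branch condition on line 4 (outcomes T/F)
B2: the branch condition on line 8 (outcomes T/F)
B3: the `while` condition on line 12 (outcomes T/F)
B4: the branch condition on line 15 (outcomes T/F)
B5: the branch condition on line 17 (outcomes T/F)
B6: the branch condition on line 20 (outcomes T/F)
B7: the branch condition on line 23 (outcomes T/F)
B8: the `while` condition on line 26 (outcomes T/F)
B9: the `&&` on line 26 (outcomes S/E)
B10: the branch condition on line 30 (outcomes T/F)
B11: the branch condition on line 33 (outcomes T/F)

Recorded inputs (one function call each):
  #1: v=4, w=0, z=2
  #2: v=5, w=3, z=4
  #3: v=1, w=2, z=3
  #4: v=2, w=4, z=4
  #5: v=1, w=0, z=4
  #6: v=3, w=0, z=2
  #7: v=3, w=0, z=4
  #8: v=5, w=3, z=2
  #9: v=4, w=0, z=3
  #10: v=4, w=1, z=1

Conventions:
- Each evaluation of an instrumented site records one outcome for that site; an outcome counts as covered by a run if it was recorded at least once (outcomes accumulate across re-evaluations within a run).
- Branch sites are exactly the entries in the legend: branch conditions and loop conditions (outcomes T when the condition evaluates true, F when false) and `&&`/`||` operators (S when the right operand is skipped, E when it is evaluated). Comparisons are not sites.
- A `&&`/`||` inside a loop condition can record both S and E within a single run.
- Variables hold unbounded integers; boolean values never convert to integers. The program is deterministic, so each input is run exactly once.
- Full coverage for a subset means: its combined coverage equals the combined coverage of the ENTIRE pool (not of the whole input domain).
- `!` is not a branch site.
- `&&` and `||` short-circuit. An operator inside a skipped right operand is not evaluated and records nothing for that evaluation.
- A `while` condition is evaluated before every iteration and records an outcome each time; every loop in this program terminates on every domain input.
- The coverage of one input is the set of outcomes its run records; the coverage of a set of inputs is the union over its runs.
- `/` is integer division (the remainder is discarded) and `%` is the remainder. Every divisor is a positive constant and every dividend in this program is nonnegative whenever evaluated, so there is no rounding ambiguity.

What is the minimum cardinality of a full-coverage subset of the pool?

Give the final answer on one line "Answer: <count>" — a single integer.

input #1 (v=4, w=0, z=2): covers B1=F, B2=T, B3=T, B3=F, B4=F, B6=T, B7=F, B8=T, B8=F, B9=S, B9=E, B10=F, B11=F
input #2 (v=5, w=3, z=4): covers B1=T, B2=T, B3=T, B3=F, B4=T, B5=T, B7=T, B8=F, B9=S, B10=F, B11=T
input #3 (v=1, w=2, z=3): covers B1=T, B2=T, B3=T, B3=F, B4=T, B5=F, B7=F, B8=T, B8=F, B9=S, B9=E, B10=T, B11=T
input #4 (v=2, w=4, z=4): covers B1=T, B2=F, B3=T, B3=F, B4=T, B5=F, B7=T, B8=F, B9=S, B10=F, B11=T
input #5 (v=1, w=0, z=4): covers B1=T, B2=T, B3=T, B3=F, B4=T, B5=F, B7=F, B8=T, B8=F, B9=S, B9=E, B10=T, B11=T
input #6 (v=3, w=0, z=2): covers B1=F, B2=T, B3=T, B3=F, B4=T, B5=F, B7=T, B8=T, B8=F, B9=S, B9=E, B10=T, B11=T
input #7 (v=3, w=0, z=4): covers B1=T, B2=T, B3=T, B3=F, B4=T, B5=F, B7=T, B8=T, B8=F, B9=S, B9=E, B10=T, B11=T
input #8 (v=5, w=3, z=2): covers B1=F, B2=T, B3=T, B3=F, B4=T, B5=T, B7=T, B8=F, B9=S, B10=F, B11=T
input #9 (v=4, w=0, z=3): covers B1=T, B2=T, B3=T, B3=F, B4=F, B6=T, B7=F, B8=T, B8=F, B9=S, B9=E, B10=F, B11=F
input #10 (v=4, w=1, z=1): covers B1=F, B2=T, B3=T, B3=F, B4=F, B6=T, B7=F, B8=F, B9=E, B10=T, B11=F
union over all inputs: B1=T, B1=F, B2=T, B2=F, B3=T, B3=F, B4=T, B4=F, B5=T, B5=F, B6=T, B7=T, B7=F, B8=T, B8=F, B9=S, B9=E, B10=T, B10=F, B11=T, B11=F (21 outcomes)
checked all size-1 subsets: none covers 21 outcomes (max 13/21)
checked all size-2 subsets: none covers 21 outcomes (max 19/21)
checked all size-3 subsets: none covers 21 outcomes (max 20/21)
size 4: inputs {1, 2, 3, 4} cover all 21 outcomes, and no lexicographically smaller subset of this size does

Answer: 4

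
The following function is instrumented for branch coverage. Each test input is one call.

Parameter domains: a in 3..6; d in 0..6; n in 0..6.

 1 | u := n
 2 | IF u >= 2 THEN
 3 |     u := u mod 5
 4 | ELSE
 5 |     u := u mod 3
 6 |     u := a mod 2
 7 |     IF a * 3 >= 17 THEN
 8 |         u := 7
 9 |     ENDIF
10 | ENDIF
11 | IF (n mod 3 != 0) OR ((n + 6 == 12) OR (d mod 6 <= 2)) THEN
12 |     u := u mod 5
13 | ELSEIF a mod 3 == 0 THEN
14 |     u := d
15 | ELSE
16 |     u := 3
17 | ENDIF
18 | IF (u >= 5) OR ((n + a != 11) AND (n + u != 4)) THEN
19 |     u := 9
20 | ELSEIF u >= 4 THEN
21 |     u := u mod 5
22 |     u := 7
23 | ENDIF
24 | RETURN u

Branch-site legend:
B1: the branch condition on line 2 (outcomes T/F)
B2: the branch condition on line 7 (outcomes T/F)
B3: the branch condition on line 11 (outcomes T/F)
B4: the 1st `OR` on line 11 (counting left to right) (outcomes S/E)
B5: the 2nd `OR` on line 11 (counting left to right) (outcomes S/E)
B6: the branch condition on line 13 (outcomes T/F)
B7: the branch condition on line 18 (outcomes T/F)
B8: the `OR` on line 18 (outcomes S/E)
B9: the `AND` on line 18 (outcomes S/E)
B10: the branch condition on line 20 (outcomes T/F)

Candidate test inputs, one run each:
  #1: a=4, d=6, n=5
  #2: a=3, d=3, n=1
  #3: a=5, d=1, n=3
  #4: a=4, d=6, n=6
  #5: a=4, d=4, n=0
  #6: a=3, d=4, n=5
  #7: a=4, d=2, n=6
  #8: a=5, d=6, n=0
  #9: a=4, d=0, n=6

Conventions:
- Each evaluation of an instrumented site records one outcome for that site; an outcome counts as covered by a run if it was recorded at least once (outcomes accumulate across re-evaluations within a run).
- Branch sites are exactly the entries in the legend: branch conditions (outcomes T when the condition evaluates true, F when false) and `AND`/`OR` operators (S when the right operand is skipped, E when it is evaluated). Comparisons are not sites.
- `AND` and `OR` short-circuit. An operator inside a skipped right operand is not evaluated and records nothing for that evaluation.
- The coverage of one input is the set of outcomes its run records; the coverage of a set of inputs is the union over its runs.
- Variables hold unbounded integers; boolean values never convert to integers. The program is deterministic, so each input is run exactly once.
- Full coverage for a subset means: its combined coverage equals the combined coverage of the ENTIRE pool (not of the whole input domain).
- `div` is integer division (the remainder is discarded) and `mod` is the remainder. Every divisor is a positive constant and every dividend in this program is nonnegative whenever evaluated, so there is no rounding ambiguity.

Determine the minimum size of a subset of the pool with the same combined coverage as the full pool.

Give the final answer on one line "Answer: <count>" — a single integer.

input #1 (a=4, d=6, n=5): events B1->T, B4->S, B3->T, B8->E, B9->E, B7->T; covers B1=T, B3=T, B4=S, B7=T, B8=E, B9=E
input #2 (a=3, d=3, n=1): events B1->F, B2->F, B4->S, B3->T, B8->E, B9->E, B7->T; covers B1=F, B2=F, B3=T, B4=S, B7=T, B8=E, B9=E
input #3 (a=5, d=1, n=3): events B1->T, B4->E, B5->E, B3->T, B8->E, B9->E, B7->T; covers B1=T, B3=T, B4=E, B5=E, B7=T, B8=E, B9=E
input #4 (a=4, d=6, n=6): events B1->T, B4->E, B5->S, B3->T, B8->E, B9->E, B7->T; covers B1=T, B3=T, B4=E, B5=S, B7=T, B8=E, B9=E
input #5 (a=4, d=4, n=0): events B1->F, B2->F, B4->E, B5->E, B3->F, B6->F, B8->E, B9->E, B7->T; covers B1=F, B2=F, B3=F, B4=E, B5=E, B6=F, B7=T, B8=E, B9=E
input #6 (a=3, d=4, n=5): events B1->T, B4->S, B3->T, B8->E, B9->E, B7->T; covers B1=T, B3=T, B4=S, B7=T, B8=E, B9=E
input #7 (a=4, d=2, n=6): events B1->T, B4->E, B5->S, B3->T, B8->E, B9->E, B7->T; covers B1=T, B3=T, B4=E, B5=S, B7=T, B8=E, B9=E
input #8 (a=5, d=6, n=0): events B1->F, B2->F, B4->E, B5->E, B3->T, B8->E, B9->E, B7->T; covers B1=F, B2=F, B3=T, B4=E, B5=E, B7=T, B8=E, B9=E
input #9 (a=4, d=0, n=6): events B1->T, B4->E, B5->S, B3->T, B8->E, B9->E, B7->T; covers B1=T, B3=T, B4=E, B5=S, B7=T, B8=E, B9=E
the full pool covers 13 outcomes: B1=T, B1=F, B2=F, B3=T, B3=F, B4=S, B4=E, B5=S, B5=E, B6=F, B7=T, B8=E, B9=E
no size-1 subset reaches all 13 outcomes (best union: 9/13)
no size-2 subset reaches all 13 outcomes (best union: 12/13)
at size 3, {1, 4, 5} reaches all 13 outcomes; every lexicographically earlier size-3 subset fails

Answer: 3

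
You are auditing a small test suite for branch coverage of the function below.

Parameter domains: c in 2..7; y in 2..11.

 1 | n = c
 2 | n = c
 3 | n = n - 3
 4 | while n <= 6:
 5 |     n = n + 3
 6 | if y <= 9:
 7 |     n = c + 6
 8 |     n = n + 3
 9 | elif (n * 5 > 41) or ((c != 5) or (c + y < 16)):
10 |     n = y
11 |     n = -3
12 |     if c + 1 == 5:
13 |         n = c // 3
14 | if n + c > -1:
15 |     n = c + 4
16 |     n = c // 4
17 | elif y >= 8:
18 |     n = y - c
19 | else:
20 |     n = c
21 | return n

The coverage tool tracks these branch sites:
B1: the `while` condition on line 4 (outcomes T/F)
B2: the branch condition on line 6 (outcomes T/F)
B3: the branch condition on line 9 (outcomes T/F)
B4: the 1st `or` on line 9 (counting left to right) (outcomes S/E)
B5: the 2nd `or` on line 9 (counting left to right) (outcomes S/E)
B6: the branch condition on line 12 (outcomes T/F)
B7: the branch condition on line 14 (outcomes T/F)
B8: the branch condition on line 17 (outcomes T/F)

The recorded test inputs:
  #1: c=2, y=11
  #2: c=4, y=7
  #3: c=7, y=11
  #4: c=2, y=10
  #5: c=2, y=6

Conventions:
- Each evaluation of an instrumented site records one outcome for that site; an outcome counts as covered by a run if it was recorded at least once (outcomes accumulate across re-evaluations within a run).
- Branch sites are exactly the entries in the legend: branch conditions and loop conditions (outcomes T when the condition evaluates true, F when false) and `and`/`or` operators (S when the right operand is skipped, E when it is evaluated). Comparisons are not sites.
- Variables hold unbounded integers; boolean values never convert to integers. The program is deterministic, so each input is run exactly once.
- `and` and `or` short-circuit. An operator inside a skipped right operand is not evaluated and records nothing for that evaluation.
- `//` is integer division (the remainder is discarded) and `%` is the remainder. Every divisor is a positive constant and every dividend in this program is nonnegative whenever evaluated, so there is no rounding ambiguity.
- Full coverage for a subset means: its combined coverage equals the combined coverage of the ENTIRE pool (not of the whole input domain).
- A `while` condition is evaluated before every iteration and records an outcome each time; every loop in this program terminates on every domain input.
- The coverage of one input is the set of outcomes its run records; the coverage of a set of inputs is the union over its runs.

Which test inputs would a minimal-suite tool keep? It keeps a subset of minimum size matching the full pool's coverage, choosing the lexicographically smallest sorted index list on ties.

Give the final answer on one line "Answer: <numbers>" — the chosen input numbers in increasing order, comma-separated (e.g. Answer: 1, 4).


input #1, c=2, y=11: events B1->T, B1->T, B1->T, B1->F, B2->F, B4->E, B5->S, B3->T, B6->F, B7->F, B8->T; outcomes B1=T, B1=F, B2=F, B3=T, B4=E, B5=S, B6=F, B7=F, B8=T
input #2, c=4, y=7: events B1->T, B1->T, B1->F, B2->T, B7->T; outcomes B1=T, B1=F, B2=T, B7=T
input #3, c=7, y=11: events B1->T, B1->F, B2->F, B4->E, B5->S, B3->T, B6->F, B7->T; outcomes B1=T, B1=F, B2=F, B3=T, B4=E, B5=S, B6=F, B7=T
input #4, c=2, y=10: events B1->T, B1->T, B1->T, B1->F, B2->F, B4->E, B5->S, B3->T, B6->F, B7->F, B8->T; outcomes B1=T, B1=F, B2=F, B3=T, B4=E, B5=S, B6=F, B7=F, B8=T
input #5, c=2, y=6: events B1->T, B1->T, B1->T, B1->F, B2->T, B7->T; outcomes B1=T, B1=F, B2=T, B7=T
the full pool covers 11 outcomes: B1=T, B1=F, B2=T, B2=F, B3=T, B4=E, B5=S, B6=F, B7=T, B7=F, B8=T
size 1 is not enough: best union over all size-1 subsets is 9/11
size 2: inputs {1, 2} cover all 11 outcomes, and no lexicographically smaller subset of this size does
Answer: 1, 2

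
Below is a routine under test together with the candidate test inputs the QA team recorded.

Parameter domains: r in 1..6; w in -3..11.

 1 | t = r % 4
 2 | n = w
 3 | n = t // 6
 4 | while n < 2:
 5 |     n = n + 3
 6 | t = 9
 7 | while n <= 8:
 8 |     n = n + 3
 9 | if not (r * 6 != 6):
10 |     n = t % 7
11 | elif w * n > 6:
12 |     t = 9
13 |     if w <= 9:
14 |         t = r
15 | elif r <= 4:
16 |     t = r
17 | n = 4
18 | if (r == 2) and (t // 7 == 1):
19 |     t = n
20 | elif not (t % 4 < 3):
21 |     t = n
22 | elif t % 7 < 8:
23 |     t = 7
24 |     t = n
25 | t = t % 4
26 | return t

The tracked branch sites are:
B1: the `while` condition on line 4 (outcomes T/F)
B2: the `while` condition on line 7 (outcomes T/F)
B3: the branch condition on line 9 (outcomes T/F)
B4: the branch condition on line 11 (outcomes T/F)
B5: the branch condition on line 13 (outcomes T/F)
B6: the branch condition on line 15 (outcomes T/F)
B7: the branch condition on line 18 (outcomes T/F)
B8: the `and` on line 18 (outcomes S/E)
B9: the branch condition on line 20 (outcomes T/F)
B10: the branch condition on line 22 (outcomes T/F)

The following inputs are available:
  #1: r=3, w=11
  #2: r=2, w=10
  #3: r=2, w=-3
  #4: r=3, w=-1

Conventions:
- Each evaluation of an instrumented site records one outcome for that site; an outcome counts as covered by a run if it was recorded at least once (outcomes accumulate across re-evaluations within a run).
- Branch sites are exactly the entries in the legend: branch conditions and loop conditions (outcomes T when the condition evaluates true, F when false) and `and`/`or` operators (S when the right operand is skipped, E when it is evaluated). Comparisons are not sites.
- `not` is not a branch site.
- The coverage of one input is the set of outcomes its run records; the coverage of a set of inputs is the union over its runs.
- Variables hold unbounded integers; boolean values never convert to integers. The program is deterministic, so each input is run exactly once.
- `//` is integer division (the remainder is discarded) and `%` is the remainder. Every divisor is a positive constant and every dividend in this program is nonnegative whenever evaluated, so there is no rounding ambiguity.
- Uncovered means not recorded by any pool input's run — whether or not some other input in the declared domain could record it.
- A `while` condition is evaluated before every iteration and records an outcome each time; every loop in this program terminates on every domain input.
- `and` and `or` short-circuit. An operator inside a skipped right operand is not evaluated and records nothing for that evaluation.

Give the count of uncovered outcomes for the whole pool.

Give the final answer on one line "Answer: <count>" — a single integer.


input #1, r=3, w=11: events B1->T, B1->F, B2->T, B2->T, B2->F, B3->F, B4->T, B5->F, B8->S, B7->F, B9->F, B10->T; outcomes B1=T, B1=F, B2=T, B2=F, B3=F, B4=T, B5=F, B7=F, B8=S, B9=F, B10=T
input #2, r=2, w=10: events B1->T, B1->F, B2->T, B2->T, B2->F, B3->F, B4->T, B5->F, B8->E, B7->T; outcomes B1=T, B1=F, B2=T, B2=F, B3=F, B4=T, B5=F, B7=T, B8=E
input #3, r=2, w=-3: events B1->T, B1->F, B2->T, B2->T, B2->F, B3->F, B4->F, B6->T, B8->E, B7->F, B9->F, B10->T; outcomes B1=T, B1=F, B2=T, B2=F, B3=F, B4=F, B6=T, B7=F, B8=E, B9=F, B10=T
input #4, r=3, w=-1: events B1->T, B1->F, B2->T, B2->T, B2->F, B3->F, B4->F, B6->T, B8->S, B7->F, B9->T; outcomes B1=T, B1=F, B2=T, B2=F, B3=F, B4=F, B6=T, B7=F, B8=S, B9=T
union over the pool: B1=T, B1=F, B2=T, B2=F, B3=F, B4=T, B4=F, B5=F, B6=T, B7=T, B7=F, B8=S, B8=E, B9=T, B9=F, B10=T
uncovered (4 of 20): B3=T, B5=T, B6=F, B10=F
Answer: 4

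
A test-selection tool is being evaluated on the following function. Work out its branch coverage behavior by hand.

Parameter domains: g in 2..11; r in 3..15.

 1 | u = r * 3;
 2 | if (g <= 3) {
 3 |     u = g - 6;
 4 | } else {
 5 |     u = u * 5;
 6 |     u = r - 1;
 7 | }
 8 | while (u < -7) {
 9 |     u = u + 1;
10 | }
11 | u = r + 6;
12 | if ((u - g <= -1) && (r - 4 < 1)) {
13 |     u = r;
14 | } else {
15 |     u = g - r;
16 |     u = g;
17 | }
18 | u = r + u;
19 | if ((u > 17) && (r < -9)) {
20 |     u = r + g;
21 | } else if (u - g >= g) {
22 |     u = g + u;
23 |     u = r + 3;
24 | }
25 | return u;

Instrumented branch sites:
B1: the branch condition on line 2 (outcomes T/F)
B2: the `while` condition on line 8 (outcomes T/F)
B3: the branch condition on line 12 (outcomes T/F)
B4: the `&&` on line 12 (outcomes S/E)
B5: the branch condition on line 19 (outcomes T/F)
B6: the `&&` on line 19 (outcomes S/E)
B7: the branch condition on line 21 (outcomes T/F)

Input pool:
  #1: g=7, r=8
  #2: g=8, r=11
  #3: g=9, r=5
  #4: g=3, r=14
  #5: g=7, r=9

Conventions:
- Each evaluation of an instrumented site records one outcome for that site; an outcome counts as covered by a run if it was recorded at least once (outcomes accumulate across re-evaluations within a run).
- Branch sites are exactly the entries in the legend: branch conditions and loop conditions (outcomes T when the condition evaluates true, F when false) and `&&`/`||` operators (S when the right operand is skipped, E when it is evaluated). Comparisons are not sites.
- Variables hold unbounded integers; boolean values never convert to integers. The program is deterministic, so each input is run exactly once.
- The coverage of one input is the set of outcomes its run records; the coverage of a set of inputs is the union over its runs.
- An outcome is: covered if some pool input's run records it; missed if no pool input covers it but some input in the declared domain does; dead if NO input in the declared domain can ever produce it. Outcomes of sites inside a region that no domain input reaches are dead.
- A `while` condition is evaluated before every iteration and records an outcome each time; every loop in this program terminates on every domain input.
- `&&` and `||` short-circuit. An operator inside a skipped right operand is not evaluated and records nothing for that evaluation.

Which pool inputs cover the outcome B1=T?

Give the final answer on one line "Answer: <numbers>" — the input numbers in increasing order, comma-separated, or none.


input #1 (g=7, r=8): never hits B1=T
input #2 (g=8, r=11): never hits B1=T
input #3 (g=9, r=5): never hits B1=T
input #4 (g=3, r=14): hits B1=T
input #5 (g=7, r=9): never hits B1=T
Answer: 4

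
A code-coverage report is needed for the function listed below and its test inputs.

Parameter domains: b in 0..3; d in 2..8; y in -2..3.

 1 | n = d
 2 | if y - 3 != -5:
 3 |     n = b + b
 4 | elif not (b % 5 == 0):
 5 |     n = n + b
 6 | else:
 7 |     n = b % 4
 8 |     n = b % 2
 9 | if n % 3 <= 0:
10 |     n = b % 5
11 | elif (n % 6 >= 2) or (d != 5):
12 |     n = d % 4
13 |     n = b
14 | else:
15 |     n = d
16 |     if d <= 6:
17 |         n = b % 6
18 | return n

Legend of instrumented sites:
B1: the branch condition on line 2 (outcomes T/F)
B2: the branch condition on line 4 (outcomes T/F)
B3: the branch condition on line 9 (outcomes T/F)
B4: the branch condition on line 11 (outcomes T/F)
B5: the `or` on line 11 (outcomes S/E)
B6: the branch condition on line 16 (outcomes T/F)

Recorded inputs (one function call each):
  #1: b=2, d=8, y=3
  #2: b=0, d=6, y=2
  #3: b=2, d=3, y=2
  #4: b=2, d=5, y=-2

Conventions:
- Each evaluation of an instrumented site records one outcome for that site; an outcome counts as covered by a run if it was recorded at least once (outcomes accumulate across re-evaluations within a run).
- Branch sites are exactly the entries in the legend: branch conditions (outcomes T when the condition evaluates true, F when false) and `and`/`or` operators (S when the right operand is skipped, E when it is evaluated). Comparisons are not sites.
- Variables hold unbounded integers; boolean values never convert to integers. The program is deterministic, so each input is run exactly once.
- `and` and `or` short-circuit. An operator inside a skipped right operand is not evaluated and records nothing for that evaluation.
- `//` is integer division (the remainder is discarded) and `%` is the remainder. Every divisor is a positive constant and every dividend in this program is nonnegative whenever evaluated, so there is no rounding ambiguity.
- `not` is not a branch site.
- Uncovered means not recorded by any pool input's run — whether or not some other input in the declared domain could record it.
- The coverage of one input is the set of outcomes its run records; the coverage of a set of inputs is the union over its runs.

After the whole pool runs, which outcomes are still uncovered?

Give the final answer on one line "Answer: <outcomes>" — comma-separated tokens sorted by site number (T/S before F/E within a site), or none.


input #1, b=2, d=8, y=3: events B1->T, B3->F, B5->S, B4->T; outcomes B1=T, B3=F, B4=T, B5=S
input #2, b=0, d=6, y=2: events B1->T, B3->T; outcomes B1=T, B3=T
input #3, b=2, d=3, y=2: events B1->T, B3->F, B5->S, B4->T; outcomes B1=T, B3=F, B4=T, B5=S
input #4, b=2, d=5, y=-2: events B1->F, B2->T, B3->F, B5->E, B4->F, B6->T; outcomes B1=F, B2=T, B3=F, B4=F, B5=E, B6=T
union over the pool: B1=T, B1=F, B2=T, B3=T, B3=F, B4=T, B4=F, B5=S, B5=E, B6=T
uncovered (2 of 12): B2=F, B6=F
Answer: B2=F, B6=F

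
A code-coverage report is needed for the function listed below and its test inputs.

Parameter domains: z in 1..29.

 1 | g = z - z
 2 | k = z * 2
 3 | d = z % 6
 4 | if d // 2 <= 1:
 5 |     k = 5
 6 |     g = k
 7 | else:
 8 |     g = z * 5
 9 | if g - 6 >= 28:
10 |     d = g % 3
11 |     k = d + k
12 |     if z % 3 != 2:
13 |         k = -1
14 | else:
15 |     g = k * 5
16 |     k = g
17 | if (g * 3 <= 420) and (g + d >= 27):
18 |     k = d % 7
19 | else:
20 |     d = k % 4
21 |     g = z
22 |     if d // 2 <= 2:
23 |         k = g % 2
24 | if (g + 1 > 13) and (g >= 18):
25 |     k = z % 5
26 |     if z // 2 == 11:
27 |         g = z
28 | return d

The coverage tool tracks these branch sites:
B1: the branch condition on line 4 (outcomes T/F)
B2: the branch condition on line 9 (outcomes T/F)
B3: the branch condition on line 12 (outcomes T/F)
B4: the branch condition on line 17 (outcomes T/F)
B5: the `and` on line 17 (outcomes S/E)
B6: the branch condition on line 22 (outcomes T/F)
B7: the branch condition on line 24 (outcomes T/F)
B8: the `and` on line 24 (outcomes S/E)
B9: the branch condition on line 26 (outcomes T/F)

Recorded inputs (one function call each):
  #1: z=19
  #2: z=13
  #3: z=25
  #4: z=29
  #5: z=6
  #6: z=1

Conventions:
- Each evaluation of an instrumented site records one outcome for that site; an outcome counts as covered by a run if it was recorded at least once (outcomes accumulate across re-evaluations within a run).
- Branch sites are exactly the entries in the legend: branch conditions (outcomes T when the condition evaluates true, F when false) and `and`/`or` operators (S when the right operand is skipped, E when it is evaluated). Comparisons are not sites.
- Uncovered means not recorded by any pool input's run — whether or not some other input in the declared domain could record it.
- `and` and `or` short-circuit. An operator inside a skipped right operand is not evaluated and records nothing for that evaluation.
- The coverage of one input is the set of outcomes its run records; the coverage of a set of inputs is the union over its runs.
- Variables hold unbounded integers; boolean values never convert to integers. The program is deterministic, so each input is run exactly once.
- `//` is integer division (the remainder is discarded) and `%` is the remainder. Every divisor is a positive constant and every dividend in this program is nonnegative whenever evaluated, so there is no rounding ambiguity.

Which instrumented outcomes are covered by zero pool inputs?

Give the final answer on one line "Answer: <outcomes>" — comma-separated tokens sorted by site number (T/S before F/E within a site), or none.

test 1 (z=19) fires B1->T, B2->F, B5->E, B4->F, B6->T, B8->E, B7->T, B9->F; hits B1=T, B2=F, B4=F, B5=E, B6=T, B7=T, B8=E, B9=F
test 2 (z=13) fires B1->T, B2->F, B5->E, B4->F, B6->T, B8->E, B7->F; hits B1=T, B2=F, B4=F, B5=E, B6=T, B7=F, B8=E
test 3 (z=25) fires B1->T, B2->F, B5->E, B4->F, B6->T, B8->E, B7->T, B9->F; hits B1=T, B2=F, B4=F, B5=E, B6=T, B7=T, B8=E, B9=F
test 4 (z=29) fires B1->F, B2->T, B3->F, B5->S, B4->F, B6->T, B8->E, B7->T, B9->F; hits B1=F, B2=T, B3=F, B4=F, B5=S, B6=T, B7=T, B8=E, B9=F
test 5 (z=6) fires B1->T, B2->F, B5->E, B4->F, B6->T, B8->S, B7->F; hits B1=T, B2=F, B4=F, B5=E, B6=T, B7=F, B8=S
test 6 (z=1) fires B1->T, B2->F, B5->E, B4->F, B6->T, B8->S, B7->F; hits B1=T, B2=F, B4=F, B5=E, B6=T, B7=F, B8=S
union over the pool: B1=T, B1=F, B2=T, B2=F, B3=F, B4=F, B5=S, B5=E, B6=T, B7=T, B7=F, B8=S, B8=E, B9=F
uncovered (4 of 18): B3=T, B4=T, B6=F, B9=T

Answer: B3=T, B4=T, B6=F, B9=T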